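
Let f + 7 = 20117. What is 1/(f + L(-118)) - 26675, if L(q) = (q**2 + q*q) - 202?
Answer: -1273891299/47756 ≈ -26675.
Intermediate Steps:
f = 20110 (f = -7 + 20117 = 20110)
L(q) = -202 + 2*q**2 (L(q) = (q**2 + q**2) - 202 = 2*q**2 - 202 = -202 + 2*q**2)
1/(f + L(-118)) - 26675 = 1/(20110 + (-202 + 2*(-118)**2)) - 26675 = 1/(20110 + (-202 + 2*13924)) - 26675 = 1/(20110 + (-202 + 27848)) - 26675 = 1/(20110 + 27646) - 26675 = 1/47756 - 26675 = -1273891299/47756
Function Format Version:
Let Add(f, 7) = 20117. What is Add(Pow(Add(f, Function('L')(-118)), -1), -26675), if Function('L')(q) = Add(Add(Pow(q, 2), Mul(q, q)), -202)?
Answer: Rational(-1273891299, 47756) ≈ -26675.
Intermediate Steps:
f = 20110 (f = Add(-7, 20117) = 20110)
Function('L')(q) = Add(-202, Mul(2, Pow(q, 2))) (Function('L')(q) = Add(Add(Pow(q, 2), Pow(q, 2)), -202) = Add(Mul(2, Pow(q, 2)), -202) = Add(-202, Mul(2, Pow(q, 2))))
Add(Pow(Add(f, Function('L')(-118)), -1), -26675) = Add(Pow(Add(20110, Add(-202, Mul(2, Pow(-118, 2)))), -1), -26675) = Add(Pow(Add(20110, Add(-202, Mul(2, 13924))), -1), -26675) = Add(Pow(Add(20110, Add(-202, 27848)), -1), -26675) = Add(Pow(Add(20110, 27646), -1), -26675) = Add(Pow(47756, -1), -26675) = Add(Rational(1, 47756), -26675) = Rational(-1273891299, 47756)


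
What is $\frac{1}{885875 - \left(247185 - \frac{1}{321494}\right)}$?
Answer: $\frac{321494}{205335002861} \approx 1.5657 \cdot 10^{-6}$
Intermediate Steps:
$\frac{1}{885875 - \left(247185 - \frac{1}{321494}\right)} = \frac{1}{885875 + \left(\frac{1}{321494} - 247185\right)} = \frac{1}{885875 - \frac{79468494389}{321494}} = \frac{1}{\frac{205335002861}{321494}} = \frac{321494}{205335002861}$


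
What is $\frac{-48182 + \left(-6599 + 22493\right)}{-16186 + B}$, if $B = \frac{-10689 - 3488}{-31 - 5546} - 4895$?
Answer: $\frac{5627193}{3673580} \approx 1.5318$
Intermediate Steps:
$B = - \frac{27285238}{5577}$ ($B = - \frac{14177}{-5577} - 4895 = \left(-14177\right) \left(- \frac{1}{5577}\right) - 4895 = \frac{14177}{5577} - 4895 = - \frac{27285238}{5577} \approx -4892.5$)
$\frac{-48182 + \left(-6599 + 22493\right)}{-16186 + B} = \frac{-48182 + \left(-6599 + 22493\right)}{-16186 - \frac{27285238}{5577}} = \frac{-48182 + 15894}{- \frac{117554560}{5577}} = \left(-32288\right) \left(- \frac{5577}{117554560}\right) = \frac{5627193}{3673580}$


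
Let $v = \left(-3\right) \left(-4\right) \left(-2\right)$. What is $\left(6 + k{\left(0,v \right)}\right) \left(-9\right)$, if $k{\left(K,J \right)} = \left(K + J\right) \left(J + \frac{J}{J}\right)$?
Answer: $-5022$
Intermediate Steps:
$v = -24$ ($v = 12 \left(-2\right) = -24$)
$k{\left(K,J \right)} = \left(1 + J\right) \left(J + K\right)$ ($k{\left(K,J \right)} = \left(J + K\right) \left(J + 1\right) = \left(J + K\right) \left(1 + J\right) = \left(1 + J\right) \left(J + K\right)$)
$\left(6 + k{\left(0,v \right)}\right) \left(-9\right) = \left(6 + \left(-24 + 0 + \left(-24\right)^{2} - 0\right)\right) \left(-9\right) = \left(6 + \left(-24 + 0 + 576 + 0\right)\right) \left(-9\right) = \left(6 + 552\right) \left(-9\right) = 558 \left(-9\right) = -5022$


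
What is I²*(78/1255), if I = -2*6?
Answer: 11232/1255 ≈ 8.9498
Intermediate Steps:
I = -12
I²*(78/1255) = (-12)²*(78/1255) = 144*(78*(1/1255)) = 144*(78/1255) = 11232/1255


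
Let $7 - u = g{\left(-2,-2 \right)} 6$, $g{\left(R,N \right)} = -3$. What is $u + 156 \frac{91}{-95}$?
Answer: $- \frac{11821}{95} \approx -124.43$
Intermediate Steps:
$u = 25$ ($u = 7 - \left(-3\right) 6 = 7 - -18 = 7 + 18 = 25$)
$u + 156 \frac{91}{-95} = 25 + 156 \frac{91}{-95} = 25 + 156 \cdot 91 \left(- \frac{1}{95}\right) = 25 + 156 \left(- \frac{91}{95}\right) = 25 - \frac{14196}{95} = - \frac{11821}{95}$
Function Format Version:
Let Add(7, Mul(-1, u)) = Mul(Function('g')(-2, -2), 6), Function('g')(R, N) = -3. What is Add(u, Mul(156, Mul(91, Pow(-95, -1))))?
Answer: Rational(-11821, 95) ≈ -124.43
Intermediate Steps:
u = 25 (u = Add(7, Mul(-1, Mul(-3, 6))) = Add(7, Mul(-1, -18)) = Add(7, 18) = 25)
Add(u, Mul(156, Mul(91, Pow(-95, -1)))) = Add(25, Mul(156, Mul(91, Pow(-95, -1)))) = Add(25, Mul(156, Mul(91, Rational(-1, 95)))) = Add(25, Mul(156, Rational(-91, 95))) = Add(25, Rational(-14196, 95)) = Rational(-11821, 95)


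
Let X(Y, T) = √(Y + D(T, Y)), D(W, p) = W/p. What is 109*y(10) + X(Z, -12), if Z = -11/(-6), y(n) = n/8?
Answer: 545/4 + I*√20526/66 ≈ 136.25 + 2.1707*I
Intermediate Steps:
y(n) = n/8 (y(n) = n*(⅛) = n/8)
Z = 11/6 (Z = -11*(-⅙) = 11/6 ≈ 1.8333)
X(Y, T) = √(Y + T/Y)
109*y(10) + X(Z, -12) = 109*((⅛)*10) + √(11/6 - 12/11/6) = 109*(5/4) + √(11/6 - 12*6/11) = 545/4 + √(11/6 - 72/11) = 545/4 + √(-311/66) = 545/4 + I*√20526/66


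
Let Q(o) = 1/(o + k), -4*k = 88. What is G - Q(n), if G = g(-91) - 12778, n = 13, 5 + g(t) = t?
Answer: -115865/9 ≈ -12874.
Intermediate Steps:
k = -22 (k = -1/4*88 = -22)
g(t) = -5 + t
G = -12874 (G = (-5 - 91) - 12778 = -96 - 12778 = -12874)
Q(o) = 1/(-22 + o) (Q(o) = 1/(o - 22) = 1/(-22 + o))
G - Q(n) = -12874 - 1/(-22 + 13) = -12874 - 1/(-9) = -12874 - 1*(-1/9) = -12874 + 1/9 = -115865/9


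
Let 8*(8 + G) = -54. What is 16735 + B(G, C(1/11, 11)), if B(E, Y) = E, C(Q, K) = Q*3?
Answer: 66881/4 ≈ 16720.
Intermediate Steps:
G = -59/4 (G = -8 + (1/8)*(-54) = -8 - 27/4 = -59/4 ≈ -14.750)
C(Q, K) = 3*Q
16735 + B(G, C(1/11, 11)) = 16735 - 59/4 = 66881/4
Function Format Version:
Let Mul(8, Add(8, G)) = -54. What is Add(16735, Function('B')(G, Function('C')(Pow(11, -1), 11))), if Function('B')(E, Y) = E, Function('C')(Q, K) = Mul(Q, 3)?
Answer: Rational(66881, 4) ≈ 16720.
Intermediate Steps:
G = Rational(-59, 4) (G = Add(-8, Mul(Rational(1, 8), -54)) = Add(-8, Rational(-27, 4)) = Rational(-59, 4) ≈ -14.750)
Function('C')(Q, K) = Mul(3, Q)
Add(16735, Function('B')(G, Function('C')(Pow(11, -1), 11))) = Add(16735, Rational(-59, 4)) = Rational(66881, 4)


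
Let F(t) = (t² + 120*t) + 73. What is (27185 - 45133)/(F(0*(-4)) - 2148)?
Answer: 17948/2075 ≈ 8.6496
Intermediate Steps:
F(t) = 73 + t² + 120*t
(27185 - 45133)/(F(0*(-4)) - 2148) = (27185 - 45133)/((73 + (0*(-4))² + 120*(0*(-4))) - 2148) = -17948/((73 + 0² + 120*0) - 2148) = -17948/((73 + 0 + 0) - 2148) = -17948/(73 - 2148) = -17948/(-2075) = -17948*(-1/2075) = 17948/2075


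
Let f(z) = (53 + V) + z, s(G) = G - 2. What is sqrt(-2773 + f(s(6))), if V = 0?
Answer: 2*I*sqrt(679) ≈ 52.115*I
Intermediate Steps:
s(G) = -2 + G
f(z) = 53 + z (f(z) = (53 + 0) + z = 53 + z)
sqrt(-2773 + f(s(6))) = sqrt(-2773 + (53 + (-2 + 6))) = sqrt(-2773 + (53 + 4)) = sqrt(-2773 + 57) = sqrt(-2716) = 2*I*sqrt(679)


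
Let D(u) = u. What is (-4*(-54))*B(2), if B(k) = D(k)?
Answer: 432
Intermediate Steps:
B(k) = k
(-4*(-54))*B(2) = -4*(-54)*2 = 216*2 = 432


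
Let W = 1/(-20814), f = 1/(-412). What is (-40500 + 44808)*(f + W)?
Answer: -3810067/357307 ≈ -10.663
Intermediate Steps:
f = -1/412 ≈ -0.0024272
W = -1/20814 ≈ -4.8045e-5
(-40500 + 44808)*(f + W) = (-40500 + 44808)*(-1/412 - 1/20814) = 4308*(-10613/4287684) = -3810067/357307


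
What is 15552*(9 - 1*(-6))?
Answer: 233280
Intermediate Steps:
15552*(9 - 1*(-6)) = 15552*(9 + 6) = 15552*15 = 233280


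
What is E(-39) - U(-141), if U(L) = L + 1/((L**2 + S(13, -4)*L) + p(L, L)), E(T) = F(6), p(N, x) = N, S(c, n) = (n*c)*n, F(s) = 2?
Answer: 1371085/9588 ≈ 143.00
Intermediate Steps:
S(c, n) = c*n**2 (S(c, n) = (c*n)*n = c*n**2)
E(T) = 2
U(L) = L + 1/(L**2 + 209*L) (U(L) = L + 1/((L**2 + (13*(-4)**2)*L) + L) = L + 1/((L**2 + (13*16)*L) + L) = L + 1/((L**2 + 208*L) + L) = L + 1/(L**2 + 209*L))
E(-39) - U(-141) = 2 - (1 + (-141)**3 + 209*(-141)**2)/((-141)*(209 - 141)) = 2 - (-1)*(1 - 2803221 + 209*19881)/(141*68) = 2 - (-1)*(1 - 2803221 + 4155129)/(141*68) = 2 - (-1)*1351909/(141*68) = 2 - 1*(-1351909/9588) = 2 + 1351909/9588 = 1371085/9588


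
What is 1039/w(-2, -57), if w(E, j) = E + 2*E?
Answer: -1039/6 ≈ -173.17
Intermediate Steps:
w(E, j) = 3*E
1039/w(-2, -57) = 1039/((3*(-2))) = 1039/(-6) = 1039*(-⅙) = -1039/6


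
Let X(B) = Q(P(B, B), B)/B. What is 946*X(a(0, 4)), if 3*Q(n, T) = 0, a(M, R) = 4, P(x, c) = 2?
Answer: 0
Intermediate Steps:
Q(n, T) = 0 (Q(n, T) = (⅓)*0 = 0)
X(B) = 0 (X(B) = 0/B = 0)
946*X(a(0, 4)) = 946*0 = 0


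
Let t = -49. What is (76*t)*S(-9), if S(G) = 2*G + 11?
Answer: 26068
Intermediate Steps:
S(G) = 11 + 2*G
(76*t)*S(-9) = (76*(-49))*(11 + 2*(-9)) = -3724*(11 - 18) = -3724*(-7) = 26068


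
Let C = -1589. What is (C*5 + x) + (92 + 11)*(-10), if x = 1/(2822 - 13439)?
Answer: -95287576/10617 ≈ -8975.0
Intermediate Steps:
x = -1/10617 (x = 1/(-10617) = -1/10617 ≈ -9.4189e-5)
(C*5 + x) + (92 + 11)*(-10) = (-1589*5 - 1/10617) + (92 + 11)*(-10) = (-7945 - 1/10617) + 103*(-10) = -84352066/10617 - 1030 = -95287576/10617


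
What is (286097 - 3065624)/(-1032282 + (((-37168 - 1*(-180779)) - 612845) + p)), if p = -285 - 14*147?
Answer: 2779527/1503859 ≈ 1.8483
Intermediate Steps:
p = -2343 (p = -285 - 2058 = -2343)
(286097 - 3065624)/(-1032282 + (((-37168 - 1*(-180779)) - 612845) + p)) = (286097 - 3065624)/(-1032282 + (((-37168 - 1*(-180779)) - 612845) - 2343)) = -2779527/(-1032282 + (((-37168 + 180779) - 612845) - 2343)) = -2779527/(-1032282 + ((143611 - 612845) - 2343)) = -2779527/(-1032282 + (-469234 - 2343)) = -2779527/(-1032282 - 471577) = -2779527/(-1503859) = -2779527*(-1/1503859) = 2779527/1503859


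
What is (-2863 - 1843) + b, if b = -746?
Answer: -5452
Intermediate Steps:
(-2863 - 1843) + b = (-2863 - 1843) - 746 = -4706 - 746 = -5452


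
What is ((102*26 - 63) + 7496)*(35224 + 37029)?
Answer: 728671505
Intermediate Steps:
((102*26 - 63) + 7496)*(35224 + 37029) = ((2652 - 63) + 7496)*72253 = (2589 + 7496)*72253 = 10085*72253 = 728671505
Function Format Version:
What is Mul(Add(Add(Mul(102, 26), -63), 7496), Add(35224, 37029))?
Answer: 728671505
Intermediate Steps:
Mul(Add(Add(Mul(102, 26), -63), 7496), Add(35224, 37029)) = Mul(Add(Add(2652, -63), 7496), 72253) = Mul(Add(2589, 7496), 72253) = Mul(10085, 72253) = 728671505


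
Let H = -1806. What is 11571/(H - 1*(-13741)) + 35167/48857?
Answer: 140720356/83301185 ≈ 1.6893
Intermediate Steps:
11571/(H - 1*(-13741)) + 35167/48857 = 11571/(-1806 - 1*(-13741)) + 35167/48857 = 11571/(-1806 + 13741) + 35167*(1/48857) = 11571/11935 + 35167/48857 = 11571*(1/11935) + 35167/48857 = 1653/1705 + 35167/48857 = 140720356/83301185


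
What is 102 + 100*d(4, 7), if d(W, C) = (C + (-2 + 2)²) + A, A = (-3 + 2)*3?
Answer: 502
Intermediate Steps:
A = -3 (A = -1*3 = -3)
d(W, C) = -3 + C (d(W, C) = (C + (-2 + 2)²) - 3 = (C + 0²) - 3 = (C + 0) - 3 = C - 3 = -3 + C)
102 + 100*d(4, 7) = 102 + 100*(-3 + 7) = 102 + 100*4 = 102 + 400 = 502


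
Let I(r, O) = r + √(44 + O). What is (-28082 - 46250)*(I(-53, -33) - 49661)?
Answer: 3695341048 - 74332*√11 ≈ 3.6951e+9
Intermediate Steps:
(-28082 - 46250)*(I(-53, -33) - 49661) = (-28082 - 46250)*((-53 + √(44 - 33)) - 49661) = -74332*((-53 + √11) - 49661) = -74332*(-49714 + √11) = 3695341048 - 74332*√11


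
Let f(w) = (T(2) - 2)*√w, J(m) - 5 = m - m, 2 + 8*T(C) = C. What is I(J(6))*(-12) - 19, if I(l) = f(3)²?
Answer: -163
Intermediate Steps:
T(C) = -¼ + C/8
J(m) = 5 (J(m) = 5 + (m - m) = 5 + 0 = 5)
f(w) = -2*√w (f(w) = ((-¼ + (⅛)*2) - 2)*√w = ((-¼ + ¼) - 2)*√w = (0 - 2)*√w = -2*√w)
I(l) = 12 (I(l) = (-2*√3)² = 12)
I(J(6))*(-12) - 19 = 12*(-12) - 19 = -144 - 19 = -163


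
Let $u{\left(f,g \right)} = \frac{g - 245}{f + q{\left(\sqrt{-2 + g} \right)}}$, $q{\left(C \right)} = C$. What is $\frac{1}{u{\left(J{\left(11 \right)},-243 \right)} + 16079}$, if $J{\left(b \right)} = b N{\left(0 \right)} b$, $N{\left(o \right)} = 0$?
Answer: $\frac{3939355}{63341127189} - \frac{3416 i \sqrt{5}}{63341127189} \approx 6.2193 \cdot 10^{-5} - 1.2059 \cdot 10^{-7} i$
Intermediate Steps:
$J{\left(b \right)} = 0$ ($J{\left(b \right)} = b 0 b = 0 b = 0$)
$u{\left(f,g \right)} = \frac{-245 + g}{f + \sqrt{-2 + g}}$ ($u{\left(f,g \right)} = \frac{g - 245}{f + \sqrt{-2 + g}} = \frac{-245 + g}{f + \sqrt{-2 + g}}$)
$\frac{1}{u{\left(J{\left(11 \right)},-243 \right)} + 16079} = \frac{1}{\frac{-245 - 243}{0 + \sqrt{-2 - 243}} + 16079} = \frac{1}{\frac{1}{0 + \sqrt{-245}} \left(-488\right) + 16079} = \frac{1}{\frac{1}{0 + 7 i \sqrt{5}} \left(-488\right) + 16079} = \frac{1}{\frac{1}{7 i \sqrt{5}} \left(-488\right) + 16079} = \frac{1}{- \frac{i \sqrt{5}}{35} \left(-488\right) + 16079} = \frac{1}{\frac{488 i \sqrt{5}}{35} + 16079} = \frac{1}{16079 + \frac{488 i \sqrt{5}}{35}}$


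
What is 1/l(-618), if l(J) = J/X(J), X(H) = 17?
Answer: -17/618 ≈ -0.027508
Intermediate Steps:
l(J) = J/17
1/l(-618) = 1/((1/17)*(-618)) = 1/(-618/17) = -17/618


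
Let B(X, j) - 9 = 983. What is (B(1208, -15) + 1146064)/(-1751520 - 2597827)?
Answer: -1147056/4349347 ≈ -0.26373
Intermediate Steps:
B(X, j) = 992 (B(X, j) = 9 + 983 = 992)
(B(1208, -15) + 1146064)/(-1751520 - 2597827) = (992 + 1146064)/(-1751520 - 2597827) = 1147056/(-4349347) = 1147056*(-1/4349347) = -1147056/4349347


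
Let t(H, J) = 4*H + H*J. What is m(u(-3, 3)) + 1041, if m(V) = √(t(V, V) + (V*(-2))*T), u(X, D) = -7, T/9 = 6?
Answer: 1041 + √777 ≈ 1068.9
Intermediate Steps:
T = 54 (T = 9*6 = 54)
m(V) = √(-108*V + V*(4 + V)) (m(V) = √(V*(4 + V) + (V*(-2))*54) = √(V*(4 + V) - 2*V*54) = √(V*(4 + V) - 108*V) = √(-108*V + V*(4 + V)))
m(u(-3, 3)) + 1041 = √(-7*(-104 - 7)) + 1041 = √(-7*(-111)) + 1041 = √777 + 1041 = 1041 + √777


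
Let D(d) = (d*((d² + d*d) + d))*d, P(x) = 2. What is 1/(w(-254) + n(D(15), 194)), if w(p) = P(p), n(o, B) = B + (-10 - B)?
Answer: -⅛ ≈ -0.12500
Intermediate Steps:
D(d) = d²*(d + 2*d²) (D(d) = (d*((d² + d²) + d))*d = (d*(2*d² + d))*d = (d*(d + 2*d²))*d = d²*(d + 2*d²))
n(o, B) = -10
w(p) = 2
1/(w(-254) + n(D(15), 194)) = 1/(2 - 10) = 1/(-8) = -⅛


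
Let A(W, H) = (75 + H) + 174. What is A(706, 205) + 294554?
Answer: 295008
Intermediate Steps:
A(W, H) = 249 + H
A(706, 205) + 294554 = (249 + 205) + 294554 = 454 + 294554 = 295008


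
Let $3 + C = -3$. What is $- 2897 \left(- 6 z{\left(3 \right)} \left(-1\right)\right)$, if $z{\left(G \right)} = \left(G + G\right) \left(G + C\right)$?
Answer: $312876$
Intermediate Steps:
$C = -6$ ($C = -3 - 3 = -6$)
$z{\left(G \right)} = 2 G \left(-6 + G\right)$ ($z{\left(G \right)} = \left(G + G\right) \left(G - 6\right) = 2 G \left(-6 + G\right)$)
$- 2897 \left(- 6 z{\left(3 \right)} \left(-1\right)\right) = - 2897 \left(- 6 \cdot 2 \cdot 3 \left(-6 + 3\right) \left(-1\right)\right) = - 2897 \left(- 6 \cdot 2 \cdot 3 \left(-3\right) \left(-1\right)\right) = - 2897 \left(- 6 \left(-18\right) \left(-1\right)\right) = - 2897 \left(- \left(-108\right) \left(-1\right)\right) = - 2897 \left(\left(-1\right) 108\right) = \left(-2897\right) \left(-108\right) = 312876$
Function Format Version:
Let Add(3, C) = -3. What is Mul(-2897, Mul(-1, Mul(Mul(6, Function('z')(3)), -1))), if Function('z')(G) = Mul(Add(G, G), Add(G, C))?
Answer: 312876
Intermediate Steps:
C = -6 (C = Add(-3, -3) = -6)
Function('z')(G) = Mul(2, G, Add(-6, G)) (Function('z')(G) = Mul(Add(G, G), Add(G, -6)) = Mul(Mul(2, G), Add(-6, G)) = Mul(2, G, Add(-6, G)))
Mul(-2897, Mul(-1, Mul(Mul(6, Function('z')(3)), -1))) = Mul(-2897, Mul(-1, Mul(Mul(6, Mul(2, 3, Add(-6, 3))), -1))) = Mul(-2897, Mul(-1, Mul(Mul(6, Mul(2, 3, -3)), -1))) = Mul(-2897, Mul(-1, Mul(Mul(6, -18), -1))) = Mul(-2897, Mul(-1, Mul(-108, -1))) = Mul(-2897, Mul(-1, 108)) = Mul(-2897, -108) = 312876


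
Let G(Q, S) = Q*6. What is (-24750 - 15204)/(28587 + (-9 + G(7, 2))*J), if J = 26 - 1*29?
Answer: -6659/4748 ≈ -1.4025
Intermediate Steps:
G(Q, S) = 6*Q
J = -3 (J = 26 - 29 = -3)
(-24750 - 15204)/(28587 + (-9 + G(7, 2))*J) = (-24750 - 15204)/(28587 + (-9 + 6*7)*(-3)) = -39954/(28587 + (-9 + 42)*(-3)) = -39954/(28587 + 33*(-3)) = -39954/(28587 - 99) = -39954/28488 = -39954*1/28488 = -6659/4748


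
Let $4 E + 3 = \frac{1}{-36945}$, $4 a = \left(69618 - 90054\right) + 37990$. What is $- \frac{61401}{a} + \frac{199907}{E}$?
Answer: $- \frac{64826498957973}{243201893} \approx -2.6655 \cdot 10^{5}$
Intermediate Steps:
$a = \frac{8777}{2}$ ($a = \frac{\left(69618 - 90054\right) + 37990}{4} = \frac{-20436 + 37990}{4} = \frac{1}{4} \cdot 17554 = \frac{8777}{2} \approx 4388.5$)
$E = - \frac{27709}{36945}$ ($E = - \frac{3}{4} + \frac{1}{4 \left(-36945\right)} = - \frac{3}{4} + \frac{1}{4} \left(- \frac{1}{36945}\right) = - \frac{3}{4} - \frac{1}{147780} = - \frac{27709}{36945} \approx -0.75001$)
$- \frac{61401}{a} + \frac{199907}{E} = - \frac{61401}{\frac{8777}{2}} + \frac{199907}{- \frac{27709}{36945}} = \left(-61401\right) \frac{2}{8777} + 199907 \left(- \frac{36945}{27709}\right) = - \frac{122802}{8777} - \frac{7385564115}{27709} = - \frac{64826498957973}{243201893}$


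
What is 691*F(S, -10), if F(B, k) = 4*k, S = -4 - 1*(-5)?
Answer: -27640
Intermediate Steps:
S = 1 (S = -4 + 5 = 1)
691*F(S, -10) = 691*(4*(-10)) = 691*(-40) = -27640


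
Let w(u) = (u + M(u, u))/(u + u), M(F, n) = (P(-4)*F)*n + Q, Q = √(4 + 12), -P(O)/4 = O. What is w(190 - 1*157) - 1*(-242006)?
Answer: 15989857/66 ≈ 2.4227e+5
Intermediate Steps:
P(O) = -4*O
Q = 4 (Q = √16 = 4)
M(F, n) = 4 + 16*F*n (M(F, n) = ((-4*(-4))*F)*n + 4 = (16*F)*n + 4 = 16*F*n + 4 = 4 + 16*F*n)
w(u) = (4 + u + 16*u²)/(2*u) (w(u) = (u + (4 + 16*u*u))/(u + u) = (u + (4 + 16*u²))/((2*u)) = (4 + u + 16*u²)*(1/(2*u)) = (4 + u + 16*u²)/(2*u))
w(190 - 1*157) - 1*(-242006) = (½ + 2/(190 - 1*157) + 8*(190 - 1*157)) - 1*(-242006) = (½ + 2/(190 - 157) + 8*(190 - 157)) + 242006 = (½ + 2/33 + 8*33) + 242006 = (½ + 2*(1/33) + 264) + 242006 = (½ + 2/33 + 264) + 242006 = 17461/66 + 242006 = 15989857/66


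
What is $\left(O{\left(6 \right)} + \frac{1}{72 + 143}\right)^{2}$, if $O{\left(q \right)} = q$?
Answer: $\frac{1666681}{46225} \approx 36.056$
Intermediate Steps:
$\left(O{\left(6 \right)} + \frac{1}{72 + 143}\right)^{2} = \left(6 + \frac{1}{72 + 143}\right)^{2} = \left(6 + \frac{1}{215}\right)^{2} = \left(\frac{1291}{215}\right)^{2} = \frac{1666681}{46225}$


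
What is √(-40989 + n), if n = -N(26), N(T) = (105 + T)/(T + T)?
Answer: I*√27710267/26 ≈ 202.46*I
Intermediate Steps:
N(T) = (105 + T)/(2*T) (N(T) = (105 + T)/((2*T)) = (105 + T)*(1/(2*T)) = (105 + T)/(2*T))
n = -131/52 (n = -(105 + 26)/(2*26) = -131/(2*26) = -1*131/52 = -131/52 ≈ -2.5192)
√(-40989 + n) = √(-40989 - 131/52) = √(-2131559/52) = I*√27710267/26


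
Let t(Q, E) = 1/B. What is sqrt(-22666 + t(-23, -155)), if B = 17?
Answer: I*sqrt(6550457)/17 ≈ 150.55*I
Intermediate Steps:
t(Q, E) = 1/17
sqrt(-22666 + t(-23, -155)) = sqrt(-22666 + 1/17) = sqrt(-385321/17) = I*sqrt(6550457)/17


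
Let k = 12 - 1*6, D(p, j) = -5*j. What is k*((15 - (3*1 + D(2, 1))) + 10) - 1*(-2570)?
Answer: 2732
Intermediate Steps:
k = 6 (k = 12 - 6 = 6)
k*((15 - (3*1 + D(2, 1))) + 10) - 1*(-2570) = 6*((15 - (3*1 - 5*1)) + 10) - 1*(-2570) = 6*((15 - (3 - 5)) + 10) + 2570 = 6*((15 - 1*(-2)) + 10) + 2570 = 6*((15 + 2) + 10) + 2570 = 6*(17 + 10) + 2570 = 6*27 + 2570 = 162 + 2570 = 2732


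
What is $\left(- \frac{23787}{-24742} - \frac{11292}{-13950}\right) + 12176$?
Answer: $\frac{700528095619}{57525150} \approx 12178.0$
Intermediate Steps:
$\left(- \frac{23787}{-24742} - \frac{11292}{-13950}\right) + 12176 = \left(\left(-23787\right) \left(- \frac{1}{24742}\right) - - \frac{1882}{2325}\right) + 12176 = \left(\frac{23787}{24742} + \frac{1882}{2325}\right) + 12176 = \frac{101869219}{57525150} + 12176 = \frac{700528095619}{57525150}$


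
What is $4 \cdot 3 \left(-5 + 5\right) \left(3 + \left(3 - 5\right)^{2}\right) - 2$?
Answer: $-2$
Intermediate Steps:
$4 \cdot 3 \left(-5 + 5\right) \left(3 + \left(3 - 5\right)^{2}\right) - 2 = 4 \cdot 3 \cdot 0 \left(3 + \left(-2\right)^{2}\right) - 2 = 4 \cdot 3 \cdot 0 \left(3 + 4\right) - 2 = 4 \cdot 3 \cdot 0 \cdot 7 - 2 = 4 \cdot 3 \cdot 0 - 2 = 4 \cdot 0 - 2 = 0 - 2 = -2$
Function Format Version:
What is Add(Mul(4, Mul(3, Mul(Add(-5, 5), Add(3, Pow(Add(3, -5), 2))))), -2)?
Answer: -2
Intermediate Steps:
Add(Mul(4, Mul(3, Mul(Add(-5, 5), Add(3, Pow(Add(3, -5), 2))))), -2) = Add(Mul(4, Mul(3, Mul(0, Add(3, Pow(-2, 2))))), -2) = Add(Mul(4, Mul(3, Mul(0, Add(3, 4)))), -2) = Add(Mul(4, Mul(3, Mul(0, 7))), -2) = Add(Mul(4, Mul(3, 0)), -2) = Add(Mul(4, 0), -2) = Add(0, -2) = -2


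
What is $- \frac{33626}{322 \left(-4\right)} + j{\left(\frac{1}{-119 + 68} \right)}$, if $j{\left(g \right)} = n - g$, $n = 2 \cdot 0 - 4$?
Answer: $\frac{31597}{1428} \approx 22.127$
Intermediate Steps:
$n = -4$ ($n = 0 - 4 = -4$)
$j{\left(g \right)} = -4 - g$
$- \frac{33626}{322 \left(-4\right)} + j{\left(\frac{1}{-119 + 68} \right)} = - \frac{33626}{322 \left(-4\right)} - \left(4 + \frac{1}{-119 + 68}\right) = - \frac{33626}{-1288} - \frac{203}{51} = \left(-33626\right) \left(- \frac{1}{1288}\right) - \frac{203}{51} = \frac{731}{28} + \left(-4 + \frac{1}{51}\right) = \frac{731}{28} - \frac{203}{51} = \frac{31597}{1428}$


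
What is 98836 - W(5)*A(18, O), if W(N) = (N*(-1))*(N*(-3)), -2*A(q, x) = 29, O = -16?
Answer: 199847/2 ≈ 99924.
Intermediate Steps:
A(q, x) = -29/2 (A(q, x) = -1/2*29 = -29/2)
W(N) = 3*N**2 (W(N) = (-N)*(-3*N) = 3*N**2)
98836 - W(5)*A(18, O) = 98836 - 3*5**2*(-29)/2 = 98836 - 3*25*(-29)/2 = 98836 - 75*(-29)/2 = 98836 - 1*(-2175/2) = 98836 + 2175/2 = 199847/2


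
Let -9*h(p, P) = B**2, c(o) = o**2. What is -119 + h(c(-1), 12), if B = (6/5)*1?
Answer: -2979/25 ≈ -119.16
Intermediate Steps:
B = 6/5 (B = ((1/5)*6)*1 = (6/5)*1 = 6/5 ≈ 1.2000)
h(p, P) = -4/25 (h(p, P) = -(6/5)**2/9 = -1/9*36/25 = -4/25)
-119 + h(c(-1), 12) = -119 - 4/25 = -2979/25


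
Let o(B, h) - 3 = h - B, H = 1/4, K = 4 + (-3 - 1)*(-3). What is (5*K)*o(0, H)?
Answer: 260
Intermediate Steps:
K = 16 (K = 4 - 4*(-3) = 4 + 12 = 16)
H = 1/4 ≈ 0.25000
o(B, h) = 3 + h - B (o(B, h) = 3 + (h - B) = 3 + h - B)
(5*K)*o(0, H) = (5*16)*(3 + 1/4 - 1*0) = 80*(3 + 1/4 + 0) = 80*(13/4) = 260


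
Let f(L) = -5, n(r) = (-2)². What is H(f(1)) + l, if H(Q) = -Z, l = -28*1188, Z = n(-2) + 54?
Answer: -33322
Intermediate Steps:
n(r) = 4
Z = 58 (Z = 4 + 54 = 58)
l = -33264
H(Q) = -58 (H(Q) = -1*58 = -58)
H(f(1)) + l = -58 - 33264 = -33322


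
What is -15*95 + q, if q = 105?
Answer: -1320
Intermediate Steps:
-15*95 + q = -15*95 + 105 = -1425 + 105 = -1320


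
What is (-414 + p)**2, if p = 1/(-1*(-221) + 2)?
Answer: 8523167041/49729 ≈ 1.7139e+5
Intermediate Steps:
p = 1/223 (p = 1/(221 + 2) = 1/223 ≈ 0.0044843)
(-414 + p)**2 = (-414 + 1/223)**2 = (-92321/223)**2 = 8523167041/49729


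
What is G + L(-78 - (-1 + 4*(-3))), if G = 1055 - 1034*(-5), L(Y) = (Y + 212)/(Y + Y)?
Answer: 809103/130 ≈ 6223.9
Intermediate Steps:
L(Y) = (212 + Y)/(2*Y) (L(Y) = (212 + Y)/((2*Y)) = (212 + Y)*(1/(2*Y)) = (212 + Y)/(2*Y))
G = 6225 (G = 1055 - 1*(-5170) = 1055 + 5170 = 6225)
G + L(-78 - (-1 + 4*(-3))) = 6225 + (212 + (-78 - (-1 + 4*(-3))))/(2*(-78 - (-1 + 4*(-3)))) = 6225 + (212 + (-78 - (-1 - 12)))/(2*(-78 - (-1 - 12))) = 6225 + (212 + (-78 - 1*(-13)))/(2*(-78 - 1*(-13))) = 6225 + (212 + (-78 + 13))/(2*(-78 + 13)) = 6225 + (½)*(212 - 65)/(-65) = 6225 + (½)*(-1/65)*147 = 6225 - 147/130 = 809103/130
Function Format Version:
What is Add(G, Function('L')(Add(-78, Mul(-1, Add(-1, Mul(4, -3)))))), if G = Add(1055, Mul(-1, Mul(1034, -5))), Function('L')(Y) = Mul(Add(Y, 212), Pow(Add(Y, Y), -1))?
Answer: Rational(809103, 130) ≈ 6223.9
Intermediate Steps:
Function('L')(Y) = Mul(Rational(1, 2), Pow(Y, -1), Add(212, Y)) (Function('L')(Y) = Mul(Add(212, Y), Pow(Mul(2, Y), -1)) = Mul(Add(212, Y), Mul(Rational(1, 2), Pow(Y, -1))) = Mul(Rational(1, 2), Pow(Y, -1), Add(212, Y)))
G = 6225 (G = Add(1055, Mul(-1, -5170)) = Add(1055, 5170) = 6225)
Add(G, Function('L')(Add(-78, Mul(-1, Add(-1, Mul(4, -3)))))) = Add(6225, Mul(Rational(1, 2), Pow(Add(-78, Mul(-1, Add(-1, Mul(4, -3)))), -1), Add(212, Add(-78, Mul(-1, Add(-1, Mul(4, -3))))))) = Add(6225, Mul(Rational(1, 2), Pow(Add(-78, Mul(-1, Add(-1, -12))), -1), Add(212, Add(-78, Mul(-1, Add(-1, -12)))))) = Add(6225, Mul(Rational(1, 2), Pow(Add(-78, Mul(-1, -13)), -1), Add(212, Add(-78, Mul(-1, -13))))) = Add(6225, Mul(Rational(1, 2), Pow(Add(-78, 13), -1), Add(212, Add(-78, 13)))) = Add(6225, Mul(Rational(1, 2), Pow(-65, -1), Add(212, -65))) = Add(6225, Mul(Rational(1, 2), Rational(-1, 65), 147)) = Add(6225, Rational(-147, 130)) = Rational(809103, 130)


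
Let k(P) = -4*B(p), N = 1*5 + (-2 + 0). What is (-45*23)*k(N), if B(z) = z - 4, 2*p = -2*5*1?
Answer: -37260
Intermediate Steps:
p = -5 (p = (-2*5*1)/2 = (-10*1)/2 = (½)*(-10) = -5)
B(z) = -4 + z
N = 3 (N = 5 - 2 = 3)
k(P) = 36 (k(P) = -4*(-4 - 5) = -4*(-9) = 36)
(-45*23)*k(N) = -45*23*36 = -1035*36 = -37260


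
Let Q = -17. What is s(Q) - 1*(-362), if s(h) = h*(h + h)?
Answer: 940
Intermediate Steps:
s(h) = 2*h² (s(h) = h*(2*h) = 2*h²)
s(Q) - 1*(-362) = 2*(-17)² - 1*(-362) = 2*289 + 362 = 578 + 362 = 940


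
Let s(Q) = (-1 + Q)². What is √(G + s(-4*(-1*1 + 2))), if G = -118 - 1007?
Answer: 10*I*√11 ≈ 33.166*I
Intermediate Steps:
G = -1125
√(G + s(-4*(-1*1 + 2))) = √(-1125 + (-1 - 4*(-1*1 + 2))²) = √(-1125 + (-1 - 4*(-1 + 2))²) = √(-1125 + (-1 - 4*1)²) = √(-1125 + (-1 - 4)²) = √(-1125 + (-5)²) = √(-1125 + 25) = √(-1100) = 10*I*√11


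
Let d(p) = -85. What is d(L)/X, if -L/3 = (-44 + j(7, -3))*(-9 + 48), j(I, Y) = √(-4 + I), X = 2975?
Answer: -1/35 ≈ -0.028571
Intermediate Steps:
L = 5148 - 117*√3 (L = -3*(-44 + √(-4 + 7))*(-9 + 48) = -3*(-44 + √3)*39 = -3*(-1716 + 39*√3) = 5148 - 117*√3 ≈ 4945.4)
d(L)/X = -85/2975 = -85*1/2975 = -1/35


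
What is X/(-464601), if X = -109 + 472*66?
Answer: -31043/464601 ≈ -0.066816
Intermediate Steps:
X = 31043 (X = -109 + 31152 = 31043)
X/(-464601) = 31043/(-464601) = 31043*(-1/464601) = -31043/464601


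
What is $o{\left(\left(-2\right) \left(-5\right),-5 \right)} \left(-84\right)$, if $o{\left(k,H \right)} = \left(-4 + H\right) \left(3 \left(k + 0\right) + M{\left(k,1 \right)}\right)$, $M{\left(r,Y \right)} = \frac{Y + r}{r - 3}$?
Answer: $23868$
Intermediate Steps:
$M{\left(r,Y \right)} = \frac{Y + r}{-3 + r}$
$o{\left(k,H \right)} = \left(-4 + H\right) \left(3 k + \frac{1 + k}{-3 + k}\right)$ ($o{\left(k,H \right)} = \left(-4 + H\right) \left(3 \left(k + 0\right) + \frac{1 + k}{-3 + k}\right) = \left(-4 + H\right) \left(3 k + \frac{1 + k}{-3 + k}\right)$)
$o{\left(\left(-2\right) \left(-5\right),-5 \right)} \left(-84\right) = \frac{-4 - 4 \left(\left(-2\right) \left(-5\right)\right) - 5 \left(1 - -10\right) + 3 \left(\left(-2\right) \left(-5\right)\right) \left(-4 - 5\right) \left(-3 - -10\right)}{-3 - -10} \left(-84\right) = \frac{-4 - 40 - 5 \left(1 + 10\right) + 3 \cdot 10 \left(-9\right) \left(-3 + 10\right)}{-3 + 10} \left(-84\right) = \frac{-4 - 40 - 55 + 3 \cdot 10 \left(-9\right) 7}{7} \left(-84\right) = \frac{-4 - 40 - 55 - 1890}{7} \left(-84\right) = \frac{1}{7} \left(-1989\right) \left(-84\right) = \left(- \frac{1989}{7}\right) \left(-84\right) = 23868$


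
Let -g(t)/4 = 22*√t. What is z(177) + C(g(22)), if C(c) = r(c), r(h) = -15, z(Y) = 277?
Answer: 262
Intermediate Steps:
g(t) = -88*√t
C(c) = -15
z(177) + C(g(22)) = 277 - 15 = 262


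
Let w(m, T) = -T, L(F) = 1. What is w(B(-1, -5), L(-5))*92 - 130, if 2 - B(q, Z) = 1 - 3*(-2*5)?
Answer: -222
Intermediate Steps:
B(q, Z) = -29 (B(q, Z) = 2 - (1 - 3*(-2*5)) = 2 - (1 - (-30)) = 2 - (1 - 3*(-10)) = 2 - (1 + 30) = 2 - 1*31 = 2 - 31 = -29)
w(B(-1, -5), L(-5))*92 - 130 = -1*1*92 - 130 = -1*92 - 130 = -92 - 130 = -222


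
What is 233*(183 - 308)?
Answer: -29125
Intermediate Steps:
233*(183 - 308) = 233*(-125) = -29125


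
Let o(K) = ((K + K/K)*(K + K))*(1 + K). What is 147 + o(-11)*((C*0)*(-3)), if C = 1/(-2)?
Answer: 147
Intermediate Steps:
C = -1/2 (C = 1*(-1/2) = -1/2 ≈ -0.50000)
o(K) = 2*K*(1 + K)**2 (o(K) = ((K + 1)*(2*K))*(1 + K) = ((1 + K)*(2*K))*(1 + K) = (2*K*(1 + K))*(1 + K) = 2*K*(1 + K)**2)
147 + o(-11)*((C*0)*(-3)) = 147 + (2*(-11)*(1 + (-11)**2 + 2*(-11)))*(-1/2*0*(-3)) = 147 + (2*(-11)*(1 + 121 - 22))*(0*(-3)) = 147 + (2*(-11)*100)*0 = 147 - 2200*0 = 147 + 0 = 147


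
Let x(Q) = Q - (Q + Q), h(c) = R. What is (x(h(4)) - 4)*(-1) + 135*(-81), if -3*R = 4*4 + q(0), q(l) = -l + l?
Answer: -32809/3 ≈ -10936.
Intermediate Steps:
q(l) = 0
R = -16/3 (R = -(4*4 + 0)/3 = -(16 + 0)/3 = -1/3*16 = -16/3 ≈ -5.3333)
h(c) = -16/3
x(Q) = -Q (x(Q) = Q - 2*Q = -Q)
(x(h(4)) - 4)*(-1) + 135*(-81) = (-1*(-16/3) - 4)*(-1) + 135*(-81) = (16/3 - 4)*(-1) - 10935 = (4/3)*(-1) - 10935 = -4/3 - 10935 = -32809/3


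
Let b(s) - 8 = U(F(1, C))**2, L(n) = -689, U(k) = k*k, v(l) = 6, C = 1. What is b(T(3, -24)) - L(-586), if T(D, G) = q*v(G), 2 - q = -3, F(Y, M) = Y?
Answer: 698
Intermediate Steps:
U(k) = k**2
q = 5 (q = 2 - 1*(-3) = 2 + 3 = 5)
T(D, G) = 30 (T(D, G) = 5*6 = 30)
b(s) = 9 (b(s) = 8 + (1**2)**2 = 8 + 1**2 = 8 + 1 = 9)
b(T(3, -24)) - L(-586) = 9 - 1*(-689) = 9 + 689 = 698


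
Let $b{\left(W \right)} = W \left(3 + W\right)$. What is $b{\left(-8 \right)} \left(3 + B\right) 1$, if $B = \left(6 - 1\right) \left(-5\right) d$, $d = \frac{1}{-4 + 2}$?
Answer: $620$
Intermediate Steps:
$d = - \frac{1}{2}$ ($d = \frac{1}{-2} = - \frac{1}{2} \approx -0.5$)
$B = \frac{25}{2}$ ($B = \left(6 - 1\right) \left(-5\right) \left(- \frac{1}{2}\right) = 5 \left(-5\right) \left(- \frac{1}{2}\right) = \left(-25\right) \left(- \frac{1}{2}\right) = \frac{25}{2} \approx 12.5$)
$b{\left(-8 \right)} \left(3 + B\right) 1 = - 8 \left(3 - 8\right) \left(3 + \frac{25}{2}\right) 1 = \left(-8\right) \left(-5\right) \frac{31}{2} \cdot 1 = 40 \cdot \frac{31}{2} = 620$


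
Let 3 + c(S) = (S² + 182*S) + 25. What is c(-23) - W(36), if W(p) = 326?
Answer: -3961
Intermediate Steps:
c(S) = 22 + S² + 182*S (c(S) = -3 + ((S² + 182*S) + 25) = -3 + (25 + S² + 182*S) = 22 + S² + 182*S)
c(-23) - W(36) = (22 + (-23)² + 182*(-23)) - 1*326 = (22 + 529 - 4186) - 326 = -3635 - 326 = -3961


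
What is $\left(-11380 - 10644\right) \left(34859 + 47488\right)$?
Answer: $-1813610328$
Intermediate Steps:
$\left(-11380 - 10644\right) \left(34859 + 47488\right) = \left(-22024\right) 82347 = -1813610328$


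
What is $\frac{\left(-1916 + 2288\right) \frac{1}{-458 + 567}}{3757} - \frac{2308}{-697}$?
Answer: $\frac{55612664}{16790033} \approx 3.3122$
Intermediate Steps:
$\frac{\left(-1916 + 2288\right) \frac{1}{-458 + 567}}{3757} - \frac{2308}{-697} = \frac{372}{109} \cdot \frac{1}{3757} - - \frac{2308}{697} = 372 \cdot \frac{1}{109} \cdot \frac{1}{3757} + \frac{2308}{697} = \frac{372}{109} \cdot \frac{1}{3757} + \frac{2308}{697} = \frac{372}{409513} + \frac{2308}{697} = \frac{55612664}{16790033}$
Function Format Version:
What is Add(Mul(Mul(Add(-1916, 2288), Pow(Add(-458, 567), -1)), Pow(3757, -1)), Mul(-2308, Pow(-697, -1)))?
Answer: Rational(55612664, 16790033) ≈ 3.3122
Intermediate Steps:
Add(Mul(Mul(Add(-1916, 2288), Pow(Add(-458, 567), -1)), Pow(3757, -1)), Mul(-2308, Pow(-697, -1))) = Add(Mul(Mul(372, Pow(109, -1)), Rational(1, 3757)), Mul(-2308, Rational(-1, 697))) = Add(Mul(Mul(372, Rational(1, 109)), Rational(1, 3757)), Rational(2308, 697)) = Add(Mul(Rational(372, 109), Rational(1, 3757)), Rational(2308, 697)) = Add(Rational(372, 409513), Rational(2308, 697)) = Rational(55612664, 16790033)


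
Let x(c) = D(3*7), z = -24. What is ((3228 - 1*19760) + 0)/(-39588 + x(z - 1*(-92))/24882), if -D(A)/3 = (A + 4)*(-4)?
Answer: 34279102/82085693 ≈ 0.41760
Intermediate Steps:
D(A) = 48 + 12*A (D(A) = -3*(A + 4)*(-4) = -3*(4 + A)*(-4) = -3*(-16 - 4*A) = 48 + 12*A)
x(c) = 300 (x(c) = 48 + 12*(3*7) = 48 + 12*21 = 48 + 252 = 300)
((3228 - 1*19760) + 0)/(-39588 + x(z - 1*(-92))/24882) = ((3228 - 1*19760) + 0)/(-39588 + 300/24882) = ((3228 - 19760) + 0)/(-39588 + 300*(1/24882)) = (-16532 + 0)/(-39588 + 50/4147) = -16532/(-164171386/4147) = -16532*(-4147/164171386) = 34279102/82085693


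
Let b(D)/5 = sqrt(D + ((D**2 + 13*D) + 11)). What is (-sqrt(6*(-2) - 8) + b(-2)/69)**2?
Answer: -95545/4761 + 20*sqrt(65)/69 ≈ -17.731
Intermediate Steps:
b(D) = 5*sqrt(11 + D**2 + 14*D) (b(D) = 5*sqrt(D + ((D**2 + 13*D) + 11)) = 5*sqrt(D + (11 + D**2 + 13*D)) = 5*sqrt(11 + D**2 + 14*D))
(-sqrt(6*(-2) - 8) + b(-2)/69)**2 = (-sqrt(6*(-2) - 8) + (5*sqrt(11 + (-2)**2 + 14*(-2)))/69)**2 = (-sqrt(-12 - 8) + (5*sqrt(11 + 4 - 28))*(1/69))**2 = (-sqrt(-20) + (5*sqrt(-13))*(1/69))**2 = (-2*I*sqrt(5) + (5*(I*sqrt(13)))*(1/69))**2 = (-2*I*sqrt(5) + (5*I*sqrt(13))*(1/69))**2 = (-2*I*sqrt(5) + 5*I*sqrt(13)/69)**2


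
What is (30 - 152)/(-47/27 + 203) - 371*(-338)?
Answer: 340704719/2717 ≈ 1.2540e+5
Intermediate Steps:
(30 - 152)/(-47/27 + 203) - 371*(-338) = -122/(-47*1/27 + 203) + 125398 = -122/(-47/27 + 203) + 125398 = -122/5434/27 + 125398 = -122*27/5434 + 125398 = -1647/2717 + 125398 = 340704719/2717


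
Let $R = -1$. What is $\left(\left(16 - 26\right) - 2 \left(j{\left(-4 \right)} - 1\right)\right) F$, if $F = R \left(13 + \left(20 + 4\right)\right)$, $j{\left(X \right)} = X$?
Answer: $0$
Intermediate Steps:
$F = -37$ ($F = - (13 + \left(20 + 4\right)) = - (13 + 24) = \left(-1\right) 37 = -37$)
$\left(\left(16 - 26\right) - 2 \left(j{\left(-4 \right)} - 1\right)\right) F = \left(\left(16 - 26\right) - 2 \left(-4 - 1\right)\right) \left(-37\right) = \left(-10 - -10\right) \left(-37\right) = \left(-10 + 10\right) \left(-37\right) = 0 \left(-37\right) = 0$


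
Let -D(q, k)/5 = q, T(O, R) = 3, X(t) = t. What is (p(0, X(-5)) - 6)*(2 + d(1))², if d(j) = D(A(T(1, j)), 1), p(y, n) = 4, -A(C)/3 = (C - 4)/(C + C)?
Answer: -½ ≈ -0.50000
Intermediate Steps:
A(C) = -3*(-4 + C)/(2*C) (A(C) = -3*(C - 4)/(C + C) = -3*(-4 + C)/(2*C))
D(q, k) = -5*q
d(j) = -5/2 (d(j) = -5*(-3/2 + 6/3) = -5*(-3/2 + 6*(⅓)) = -5*(-3/2 + 2) = -5*½ = -5/2)
(p(0, X(-5)) - 6)*(2 + d(1))² = (4 - 6)*(2 - 5/2)² = -2*(-½)² = -2*¼ = -½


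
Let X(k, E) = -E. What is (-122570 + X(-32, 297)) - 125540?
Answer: -248407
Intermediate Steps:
(-122570 + X(-32, 297)) - 125540 = (-122570 - 1*297) - 125540 = (-122570 - 297) - 125540 = -122867 - 125540 = -248407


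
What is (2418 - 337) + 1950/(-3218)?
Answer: 3347354/1609 ≈ 2080.4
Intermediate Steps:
(2418 - 337) + 1950/(-3218) = 2081 + 1950*(-1/3218) = 2081 - 975/1609 = 3347354/1609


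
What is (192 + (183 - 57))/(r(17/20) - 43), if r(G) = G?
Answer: -2120/281 ≈ -7.5445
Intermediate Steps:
(192 + (183 - 57))/(r(17/20) - 43) = (192 + (183 - 57))/(17/20 - 43) = (192 + 126)/(17*(1/20) - 43) = 318/(17/20 - 43) = 318/(-843/20) = 318*(-20/843) = -2120/281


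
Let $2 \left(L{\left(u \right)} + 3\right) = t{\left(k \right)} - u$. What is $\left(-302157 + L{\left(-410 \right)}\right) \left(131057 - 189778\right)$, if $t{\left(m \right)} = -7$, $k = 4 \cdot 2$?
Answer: $\frac{35462610157}{2} \approx 1.7731 \cdot 10^{10}$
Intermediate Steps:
$k = 8$
$L{\left(u \right)} = - \frac{13}{2} - \frac{u}{2}$ ($L{\left(u \right)} = -3 + \frac{-7 - u}{2} = -3 - \left(\frac{7}{2} + \frac{u}{2}\right) = - \frac{13}{2} - \frac{u}{2}$)
$\left(-302157 + L{\left(-410 \right)}\right) \left(131057 - 189778\right) = \left(-302157 - - \frac{397}{2}\right) \left(131057 - 189778\right) = \left(-302157 + \left(- \frac{13}{2} + 205\right)\right) \left(-58721\right) = \left(-302157 + \frac{397}{2}\right) \left(-58721\right) = \left(- \frac{603917}{2}\right) \left(-58721\right) = \frac{35462610157}{2}$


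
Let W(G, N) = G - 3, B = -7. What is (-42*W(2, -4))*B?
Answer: -294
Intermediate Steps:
W(G, N) = -3 + G
(-42*W(2, -4))*B = -42*(-3 + 2)*(-7) = -42*(-1)*(-7) = 42*(-7) = -294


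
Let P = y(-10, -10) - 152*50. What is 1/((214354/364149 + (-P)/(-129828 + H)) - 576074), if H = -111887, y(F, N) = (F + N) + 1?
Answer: -88020275535/50706143170423711 ≈ -1.7359e-6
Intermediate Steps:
y(F, N) = 1 + F + N
P = -7619 (P = (1 - 10 - 10) - 152*50 = -19 - 7600 = -7619)
1/((214354/364149 + (-P)/(-129828 + H)) - 576074) = 1/((214354/364149 + (-1*(-7619))/(-129828 - 111887)) - 576074) = 1/((214354*(1/364149) + 7619/(-241715)) - 576074) = 1/((214354/364149 + 7619*(-1/241715)) - 576074) = 1/((214354/364149 - 7619/241715) - 576074) = 1/(49038125879/88020275535 - 576074) = 1/(-50706143170423711/88020275535) = -88020275535/50706143170423711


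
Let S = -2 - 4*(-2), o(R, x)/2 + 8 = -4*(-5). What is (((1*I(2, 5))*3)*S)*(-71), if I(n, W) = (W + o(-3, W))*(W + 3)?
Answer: -296496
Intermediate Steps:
o(R, x) = 24 (o(R, x) = -16 + 2*(-4*(-5)) = -16 + 2*20 = -16 + 40 = 24)
S = 6 (S = -2 + 8 = 6)
I(n, W) = (3 + W)*(24 + W) (I(n, W) = (W + 24)*(W + 3) = (24 + W)*(3 + W) = (3 + W)*(24 + W))
(((1*I(2, 5))*3)*S)*(-71) = (((1*(72 + 5² + 27*5))*3)*6)*(-71) = (((1*(72 + 25 + 135))*3)*6)*(-71) = (((1*232)*3)*6)*(-71) = ((232*3)*6)*(-71) = (696*6)*(-71) = 4176*(-71) = -296496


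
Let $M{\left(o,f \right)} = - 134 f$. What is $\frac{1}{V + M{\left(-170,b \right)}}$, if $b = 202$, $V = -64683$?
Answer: $- \frac{1}{91751} \approx -1.0899 \cdot 10^{-5}$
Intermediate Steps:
$\frac{1}{V + M{\left(-170,b \right)}} = \frac{1}{-64683 - 27068} = \frac{1}{-91751} = - \frac{1}{91751}$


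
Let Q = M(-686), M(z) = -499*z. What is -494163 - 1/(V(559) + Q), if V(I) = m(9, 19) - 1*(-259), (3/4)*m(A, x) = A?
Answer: -169292831356/342585 ≈ -4.9416e+5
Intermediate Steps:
m(A, x) = 4*A/3
Q = 342314 (Q = -499*(-686) = 342314)
V(I) = 271 (V(I) = (4/3)*9 - 1*(-259) = 12 + 259 = 271)
-494163 - 1/(V(559) + Q) = -494163 - 1/(271 + 342314) = -494163 - 1/342585 = -169292831356/342585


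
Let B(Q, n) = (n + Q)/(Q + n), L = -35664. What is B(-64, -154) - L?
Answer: 35665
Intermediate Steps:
B(Q, n) = 1 (B(Q, n) = (Q + n)/(Q + n) = 1)
B(-64, -154) - L = 1 - 1*(-35664) = 1 + 35664 = 35665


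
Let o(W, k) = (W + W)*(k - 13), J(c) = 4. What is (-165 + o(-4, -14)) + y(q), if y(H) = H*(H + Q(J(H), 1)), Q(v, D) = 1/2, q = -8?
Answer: 111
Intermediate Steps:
Q(v, D) = ½ (Q(v, D) = 1*(½) = ½)
o(W, k) = 2*W*(-13 + k) (o(W, k) = (2*W)*(-13 + k) = 2*W*(-13 + k))
y(H) = H*(½ + H) (y(H) = H*(H + ½) = H*(½ + H))
(-165 + o(-4, -14)) + y(q) = (-165 + 2*(-4)*(-13 - 14)) - 8*(½ - 8) = (-165 + 2*(-4)*(-27)) - 8*(-15/2) = (-165 + 216) + 60 = 51 + 60 = 111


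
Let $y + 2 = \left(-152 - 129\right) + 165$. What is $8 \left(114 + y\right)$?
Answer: $-32$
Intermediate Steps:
$y = -118$ ($y = -2 + \left(\left(-152 - 129\right) + 165\right) = -2 + \left(-281 + 165\right) = -2 - 116 = -118$)
$8 \left(114 + y\right) = 8 \left(114 - 118\right) = 8 \left(-4\right) = -32$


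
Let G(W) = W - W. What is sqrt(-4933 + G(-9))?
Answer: I*sqrt(4933) ≈ 70.235*I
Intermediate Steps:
G(W) = 0
sqrt(-4933 + G(-9)) = sqrt(-4933 + 0) = sqrt(-4933) = I*sqrt(4933)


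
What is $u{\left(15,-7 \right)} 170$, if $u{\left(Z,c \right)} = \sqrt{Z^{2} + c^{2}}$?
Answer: $170 \sqrt{274} \approx 2814.0$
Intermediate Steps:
$u{\left(15,-7 \right)} 170 = \sqrt{15^{2} + \left(-7\right)^{2}} \cdot 170 = \sqrt{225 + 49} \cdot 170 = \sqrt{274} \cdot 170 = 170 \sqrt{274}$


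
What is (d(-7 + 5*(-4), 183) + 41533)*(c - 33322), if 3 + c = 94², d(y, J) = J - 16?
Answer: -1021191300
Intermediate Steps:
d(y, J) = -16 + J
c = 8833 (c = -3 + 94² = -3 + 8836 = 8833)
(d(-7 + 5*(-4), 183) + 41533)*(c - 33322) = ((-16 + 183) + 41533)*(8833 - 33322) = (167 + 41533)*(-24489) = 41700*(-24489) = -1021191300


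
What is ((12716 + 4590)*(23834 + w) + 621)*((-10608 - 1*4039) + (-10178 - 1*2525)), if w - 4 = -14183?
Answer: -4569912894850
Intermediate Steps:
w = -14179 (w = 4 - 14183 = -14179)
((12716 + 4590)*(23834 + w) + 621)*((-10608 - 1*4039) + (-10178 - 1*2525)) = ((12716 + 4590)*(23834 - 14179) + 621)*((-10608 - 1*4039) + (-10178 - 1*2525)) = (17306*9655 + 621)*((-10608 - 4039) + (-10178 - 2525)) = (167089430 + 621)*(-14647 - 12703) = 167090051*(-27350) = -4569912894850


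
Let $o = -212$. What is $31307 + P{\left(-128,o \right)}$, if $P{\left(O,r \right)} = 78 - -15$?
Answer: $31400$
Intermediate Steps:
$P{\left(O,r \right)} = 93$ ($P{\left(O,r \right)} = 78 + 15 = 93$)
$31307 + P{\left(-128,o \right)} = 31307 + 93 = 31400$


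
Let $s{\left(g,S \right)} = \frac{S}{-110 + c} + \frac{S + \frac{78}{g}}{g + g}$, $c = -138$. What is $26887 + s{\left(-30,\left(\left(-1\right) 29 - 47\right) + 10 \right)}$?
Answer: $\frac{62515552}{2325} \approx 26888.0$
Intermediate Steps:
$s{\left(g,S \right)} = - \frac{S}{248} + \frac{S + \frac{78}{g}}{2 g}$ ($s{\left(g,S \right)} = \frac{S}{-110 - 138} + \frac{S + \frac{78}{g}}{g + g} = \frac{S}{-248} + \frac{S + \frac{78}{g}}{2 g} = - \frac{S}{248} + \left(S + \frac{78}{g}\right) \frac{1}{2 g} = - \frac{S}{248} + \frac{S + \frac{78}{g}}{2 g}$)
$26887 + s{\left(-30,\left(\left(-1\right) 29 - 47\right) + 10 \right)} = 26887 + \left(\frac{39}{900} - \frac{\left(\left(-1\right) 29 - 47\right) + 10}{248} + \frac{\left(\left(-1\right) 29 - 47\right) + 10}{2 \left(-30\right)}\right) = 26887 + \left(39 \cdot \frac{1}{900} - \frac{\left(-29 - 47\right) + 10}{248} + \frac{1}{2} \left(\left(-29 - 47\right) + 10\right) \left(- \frac{1}{30}\right)\right) = 26887 + \left(\frac{13}{300} - \frac{-76 + 10}{248} + \frac{1}{2} \left(-76 + 10\right) \left(- \frac{1}{30}\right)\right) = 26887 + \left(\frac{13}{300} - - \frac{33}{124} + \frac{1}{2} \left(-66\right) \left(- \frac{1}{30}\right)\right) = 26887 + \left(\frac{13}{300} + \frac{33}{124} + \frac{11}{10}\right) = 26887 + \frac{3277}{2325} = \frac{62515552}{2325}$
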